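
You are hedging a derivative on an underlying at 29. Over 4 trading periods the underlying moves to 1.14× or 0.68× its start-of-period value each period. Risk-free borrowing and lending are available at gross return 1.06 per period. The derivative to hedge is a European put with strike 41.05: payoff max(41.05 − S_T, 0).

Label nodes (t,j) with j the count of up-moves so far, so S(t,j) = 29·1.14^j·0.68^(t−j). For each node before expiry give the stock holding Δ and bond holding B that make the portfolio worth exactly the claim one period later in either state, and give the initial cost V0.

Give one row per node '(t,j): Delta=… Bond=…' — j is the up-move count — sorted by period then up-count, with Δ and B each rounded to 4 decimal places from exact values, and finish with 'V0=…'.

Since d<R<u, set p* = (R−d)/(u−d) = 0.8261; price each node as the discounted p*-expectation of its children.
At expiry t=4: V(4,0)=34.8494, V(4,1)=30.6549, V(4,2)=23.6229, V(4,3)=11.8340, V(4,4)=0.0000
Node (3,0) S=9.1185: V=(p*·30.6549+(1−p*)·34.8494)/1.06=29.6079; Δ=(30.6549−34.8494)/(10.3951−6.2006)=-1.0000; B=V−Δ·S=38.7264
Node (3,1) S=15.2869: V=(p*·23.6229+(1−p*)·30.6549)/1.06=23.4395; Δ=(23.6229−30.6549)/(17.4271−10.3951)=-1.0000; B=V−Δ·S=38.7264
Node (3,2) S=25.6281: V=(p*·11.8340+(1−p*)·23.6229)/1.06=13.0983; Δ=(11.8340−23.6229)/(29.2160−17.4271)=-1.0000; B=V−Δ·S=38.7264
Node (3,3) S=42.9648: V=(p*·0.0000+(1−p*)·11.8340)/1.06=1.9416; Δ=(0.0000−11.8340)/(48.9798−29.2160)=-0.5988; B=V−Δ·S=27.6676
Node (2,0) S=13.4096: V=(p*·23.4395+(1−p*)·29.6079)/1.06=23.1248; Δ=(23.4395−29.6079)/(15.2869−9.1185)=-1.0000; B=V−Δ·S=36.5344
Node (2,1) S=22.4808: V=(p*·13.0983+(1−p*)·23.4395)/1.06=14.0536; Δ=(13.0983−23.4395)/(25.6281−15.2869)=-1.0000; B=V−Δ·S=36.5344
Node (2,2) S=37.6884: V=(p*·1.9416+(1−p*)·13.0983)/1.06=3.6622; Δ=(1.9416−13.0983)/(42.9648−25.6281)=-0.6435; B=V−Δ·S=27.9159
Node (1,0) S=19.7200: V=(p*·14.0536+(1−p*)·23.1248)/1.06=14.7464; Δ=(14.0536−23.1248)/(22.4808−13.4096)=-1.0000; B=V−Δ·S=34.4664
Node (1,1) S=33.0600: V=(p*·3.6622+(1−p*)·14.0536)/1.06=5.1598; Δ=(3.6622−14.0536)/(37.6884−22.4808)=-0.6833; B=V−Δ·S=27.7498
Node (0,0) S=29.0000: V=(p*·5.1598+(1−p*)·14.7464)/1.06=6.4406; Δ=(5.1598−14.7464)/(33.0600−19.7200)=-0.7186; B=V−Δ·S=27.2810
Self-financing check: at every node Δ·S+B equals the discounted successor values.

(0,0): Delta=-0.7186 Bond=27.2810
(1,0): Delta=-1.0000 Bond=34.4664
(1,1): Delta=-0.6833 Bond=27.7498
(2,0): Delta=-1.0000 Bond=36.5344
(2,1): Delta=-1.0000 Bond=36.5344
(2,2): Delta=-0.6435 Bond=27.9159
(3,0): Delta=-1.0000 Bond=38.7264
(3,1): Delta=-1.0000 Bond=38.7264
(3,2): Delta=-1.0000 Bond=38.7264
(3,3): Delta=-0.5988 Bond=27.6676
V0=6.4406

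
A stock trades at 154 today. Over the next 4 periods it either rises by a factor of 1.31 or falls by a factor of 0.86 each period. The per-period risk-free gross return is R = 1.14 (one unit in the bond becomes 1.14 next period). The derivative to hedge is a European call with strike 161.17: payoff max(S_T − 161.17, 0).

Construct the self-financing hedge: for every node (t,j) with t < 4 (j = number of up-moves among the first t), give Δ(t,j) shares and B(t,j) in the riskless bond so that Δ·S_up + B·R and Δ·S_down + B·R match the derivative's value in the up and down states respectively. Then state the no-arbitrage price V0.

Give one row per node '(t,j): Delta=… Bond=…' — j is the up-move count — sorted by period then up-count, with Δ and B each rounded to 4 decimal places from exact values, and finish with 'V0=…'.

(0,0): Delta=0.8916 Bond=-75.1958
(1,0): Delta=0.7194 Bond=-62.9126
(1,1): Delta=0.9603 Bond=-99.5726
(2,0): Delta=0.3652 Bond=-31.3764
(2,1): Delta=0.8606 Bond=-96.2149
(2,2): Delta=1.0000 Bond=-124.0151
(3,0): Delta=0.0000 Bond=0.0000
(3,1): Delta=0.5107 Bond=-57.4860
(3,2): Delta=1.0000 Bond=-141.3772
(3,3): Delta=1.0000 Bond=-141.3772
V0=62.1123

Risk-neutral probability p* = (R−d)/(u−d) = (1.14−0.86)/(1.31−0.86) = 0.6222.
Payoff layer (t=4): V(4,0)=0.0000, V(4,1)=0.0000, V(4,2)=34.2910, V(4,3)=136.5672, V(4,4)=292.3599
Node (3,0) S=97.9526: V=(p*·0.0000+(1−p*)·0.0000)/1.14=0.0000; Δ=(0.0000−0.0000)/(128.3179−84.2393)=0.0000; B=V−Δ·S=0.0000
Node (3,1) S=149.2069: V=(p*·34.2910+(1−p*)·0.0000)/1.14=18.7164; Δ=(34.2910−0.0000)/(195.4610−128.3179)=0.5107; B=V−Δ·S=-57.4860
Node (3,2) S=227.2803: V=(p*·136.5672+(1−p*)·34.2910)/1.14=85.9031; Δ=(136.5672−34.2910)/(297.7372−195.4610)=1.0000; B=V−Δ·S=-141.3772
Node (3,3) S=346.2060: V=(p*·292.3599+(1−p*)·136.5672)/1.14=204.8288; Δ=(292.3599−136.5672)/(453.5299−297.7372)=1.0000; B=V−Δ·S=-141.3772
Node (2,0) S=113.8984: V=(p*·18.7164+(1−p*)·0.0000)/1.14=10.2156; Δ=(18.7164−0.0000)/(149.2069−97.9526)=0.3652; B=V−Δ·S=-31.3764
Node (2,1) S=173.4964: V=(p*·85.9031+(1−p*)·18.7164)/1.14=53.0890; Δ=(85.9031−18.7164)/(227.2803−149.2069)=0.8606; B=V−Δ·S=-96.2149
Node (2,2) S=264.2794: V=(p*·204.8288+(1−p*)·85.9031)/1.14=140.2643; Δ=(204.8288−85.9031)/(346.2060−227.2803)=1.0000; B=V−Δ·S=-124.0151
Node (1,0) S=132.4400: V=(p*·53.0890+(1−p*)·10.2156)/1.14=32.3617; Δ=(53.0890−10.2156)/(173.4964−113.8984)=0.7194; B=V−Δ·S=-62.9126
Node (1,1) S=201.7400: V=(p*·140.2643+(1−p*)·53.0890)/1.14=94.1504; Δ=(140.2643−53.0890)/(264.2794−173.4964)=0.9603; B=V−Δ·S=-99.5726
Node (0,0) S=154.0000: V=(p*·94.1504+(1−p*)·32.3617)/1.14=62.1123; Δ=(94.1504−32.3617)/(201.7400−132.4400)=0.8916; B=V−Δ·S=-75.1958
Root portfolio cost Δ·154+B reproduces V0=62.1123.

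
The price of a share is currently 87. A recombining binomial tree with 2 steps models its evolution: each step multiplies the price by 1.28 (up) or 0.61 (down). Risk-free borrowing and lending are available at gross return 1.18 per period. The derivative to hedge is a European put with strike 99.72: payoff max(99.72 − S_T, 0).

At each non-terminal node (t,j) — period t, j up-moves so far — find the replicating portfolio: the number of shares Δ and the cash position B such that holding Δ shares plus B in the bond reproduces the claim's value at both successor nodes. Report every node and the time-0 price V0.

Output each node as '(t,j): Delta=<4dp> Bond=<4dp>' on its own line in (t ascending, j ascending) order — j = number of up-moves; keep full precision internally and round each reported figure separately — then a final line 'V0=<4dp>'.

The replicating-portfolio and risk-neutral prices coincide; use p* = (1.18−0.61)/(1.28−0.61) = 0.8507 for the latter.
Terminal values V(2,·): V(2,0)=67.3473, V(2,1)=31.7904, V(2,2)=0.0000
  t=1,j=0: stock 53.0700 → up 67.9296 (V=31.7904), down 32.3727 (V=67.3473). Price 31.4385; hedge Δ=-1.0000, bond B=84.5085.
  t=1,j=1: stock 111.3600 → up 142.5408 (V=0.0000), down 67.9296 (V=31.7904). Price 4.0210; hedge Δ=-0.4261, bond B=51.4694.
  t=0,j=0: stock 87.0000 → up 111.3600 (V=4.0210), down 53.0700 (V=31.4385). Price 6.8756; hedge Δ=-0.4704, bond B=47.7971.
Self-financing check: at every node Δ·S+B equals the discounted successor values.

(0,0): Delta=-0.4704 Bond=47.7971
(1,0): Delta=-1.0000 Bond=84.5085
(1,1): Delta=-0.4261 Bond=51.4694
V0=6.8756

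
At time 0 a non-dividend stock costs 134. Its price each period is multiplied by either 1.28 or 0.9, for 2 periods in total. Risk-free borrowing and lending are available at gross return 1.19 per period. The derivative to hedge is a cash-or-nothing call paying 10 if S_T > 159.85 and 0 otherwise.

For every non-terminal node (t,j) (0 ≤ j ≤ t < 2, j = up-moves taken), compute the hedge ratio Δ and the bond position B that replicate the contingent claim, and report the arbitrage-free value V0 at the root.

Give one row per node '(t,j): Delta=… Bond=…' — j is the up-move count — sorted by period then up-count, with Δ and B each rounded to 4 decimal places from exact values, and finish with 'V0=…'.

(0,0): Delta=0.1259 Bond=-12.7638
(1,0): Delta=0.0000 Bond=0.0000
(1,1): Delta=0.1534 Bond=-19.9027
V0=4.1128

Risk-neutral probability p* = (R−d)/(u−d) = (1.19−0.9)/(1.28−0.9) = 0.7632.
Terminal values V(2,·): V(2,0)=0.0000, V(2,1)=0.0000, V(2,2)=10.0000
  t=1,j=0: stock 120.6000 → up 154.3680 (V=0.0000), down 108.5400 (V=0.0000). Price 0.0000; hedge Δ=0.0000, bond B=0.0000.
  t=1,j=1: stock 171.5200 → up 219.5456 (V=10.0000), down 154.3680 (V=0.0000). Price 6.4131; hedge Δ=0.1534, bond B=-19.9027.
  t=0,j=0: stock 134.0000 → up 171.5200 (V=6.4131), down 120.6000 (V=0.0000). Price 4.1128; hedge Δ=0.1259, bond B=-12.7638.
Check: Δ(0,0)·S0 + B(0,0) = 4.1128 = V0.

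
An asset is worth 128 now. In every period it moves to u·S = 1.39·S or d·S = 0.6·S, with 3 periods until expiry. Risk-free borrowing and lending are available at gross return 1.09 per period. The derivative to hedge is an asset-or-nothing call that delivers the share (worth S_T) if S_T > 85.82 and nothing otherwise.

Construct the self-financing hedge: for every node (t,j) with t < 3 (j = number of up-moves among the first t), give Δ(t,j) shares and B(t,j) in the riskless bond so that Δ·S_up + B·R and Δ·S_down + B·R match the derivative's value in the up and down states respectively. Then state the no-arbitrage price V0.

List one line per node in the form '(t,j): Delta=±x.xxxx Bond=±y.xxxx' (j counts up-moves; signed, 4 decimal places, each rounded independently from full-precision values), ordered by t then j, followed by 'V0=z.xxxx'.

No-arbitrage ⇒ martingale measure with p* = (R−d)/(u−d) = 0.6203.
Payoff layer (t=3): V(3,0)=0.0000, V(3,1)=0.0000, V(3,2)=148.3853, V(3,3)=343.7592
  t=2,j=0: stock 46.0800 → up 64.0512 (V=0.0000), down 27.6480 (V=0.0000). Price 0.0000; hedge Δ=0.0000, bond B=0.0000.
  t=2,j=1: stock 106.7520 → up 148.3853 (V=148.3853), down 64.0512 (V=0.0000). Price 84.4371; hedge Δ=1.7595, bond B=-103.3924.
  t=2,j=2: stock 247.3088 → up 343.7592 (V=343.7592), down 148.3853 (V=148.3853). Price 247.3088; hedge Δ=1.0000, bond B=0.0000.
  t=1,j=0: stock 76.8000 → up 106.7520 (V=84.4371), down 46.0800 (V=0.0000). Price 48.0481; hedge Δ=1.3917, bond B=-58.8344.
  t=1,j=1: stock 177.9200 → up 247.3088 (V=247.3088), down 106.7520 (V=84.4371). Price 170.1457; hedge Δ=1.1588, bond B=-36.0210.
  t=0,j=0: stock 128.0000 → up 177.9200 (V=170.1457), down 76.8000 (V=48.0481). Price 113.5592; hedge Δ=1.2075, bond B=-40.9948.
The time-0 hedge costs 113.5592, which is the no-arbitrage price.

(0,0): Delta=1.2075 Bond=-40.9948
(1,0): Delta=1.3917 Bond=-58.8344
(1,1): Delta=1.1588 Bond=-36.0210
(2,0): Delta=0.0000 Bond=0.0000
(2,1): Delta=1.7595 Bond=-103.3924
(2,2): Delta=1.0000 Bond=0.0000
V0=113.5592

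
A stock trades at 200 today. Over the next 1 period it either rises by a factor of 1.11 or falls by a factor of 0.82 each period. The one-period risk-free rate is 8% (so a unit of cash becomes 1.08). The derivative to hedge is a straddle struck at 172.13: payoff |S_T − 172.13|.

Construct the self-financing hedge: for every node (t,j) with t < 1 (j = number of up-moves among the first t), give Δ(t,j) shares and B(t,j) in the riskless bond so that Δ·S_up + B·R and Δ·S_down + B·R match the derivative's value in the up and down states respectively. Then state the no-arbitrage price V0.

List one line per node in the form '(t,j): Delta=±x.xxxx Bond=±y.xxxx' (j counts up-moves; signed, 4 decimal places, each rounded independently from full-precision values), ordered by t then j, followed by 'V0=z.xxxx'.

Under the risk-neutral measure, an up-move has probability p* = (R−d)/(u−d) = 0.8966 and values discount at R = 1.08.
Terminal values V(1,·): V(1,0)=8.1300, V(1,1)=49.8700
  t=0,j=0: stock 200.0000 → up 222.0000 (V=49.8700), down 164.0000 (V=8.1300). Price 42.1778; hedge Δ=0.7197, bond B=-101.7532.
Each (Δ,B) replicates both successor values, so the strategy is self-financing and V0 is arbitrage-free.

(0,0): Delta=0.7197 Bond=-101.7532
V0=42.1778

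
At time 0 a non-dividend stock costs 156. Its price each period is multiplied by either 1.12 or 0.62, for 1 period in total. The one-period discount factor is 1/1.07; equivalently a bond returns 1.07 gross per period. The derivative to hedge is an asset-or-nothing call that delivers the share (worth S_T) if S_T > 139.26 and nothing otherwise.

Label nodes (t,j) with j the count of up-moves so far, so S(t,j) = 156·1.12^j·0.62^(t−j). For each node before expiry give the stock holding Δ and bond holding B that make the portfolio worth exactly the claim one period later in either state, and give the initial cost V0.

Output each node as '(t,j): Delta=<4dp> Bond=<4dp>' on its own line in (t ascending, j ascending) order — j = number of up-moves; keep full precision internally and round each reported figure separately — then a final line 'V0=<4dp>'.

(0,0): Delta=2.2400 Bond=-202.4793
V0=146.9607

Since d<R<u, set p* = (R−d)/(u−d) = 0.9000; price each node as the discounted p*-expectation of its children.
Terminal values V(1,·): V(1,0)=0.0000, V(1,1)=174.7200
(0,0): S=156.0000. Δ = (V_up−V_dn)/(S_up−S_dn) = (174.7200−0.0000)/(174.7200−96.7200) = 2.2400. V = [p*·174.7200 + (1−p*)·0.0000]/1.07 = 146.9607. B = V − Δ·S = -202.4793.
Each (Δ,B) replicates both successor values, so the strategy is self-financing and V0 is arbitrage-free.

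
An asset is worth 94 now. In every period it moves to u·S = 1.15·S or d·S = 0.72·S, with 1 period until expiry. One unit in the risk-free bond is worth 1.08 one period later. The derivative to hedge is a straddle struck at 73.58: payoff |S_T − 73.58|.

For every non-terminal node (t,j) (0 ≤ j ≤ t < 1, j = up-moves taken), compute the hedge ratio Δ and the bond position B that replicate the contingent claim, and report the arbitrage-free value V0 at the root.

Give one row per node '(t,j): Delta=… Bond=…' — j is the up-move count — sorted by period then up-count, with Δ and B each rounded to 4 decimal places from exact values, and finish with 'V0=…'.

(0,0): Delta=0.7081 Bond=-38.9091
V0=27.6490

Risk-neutral probability p* = (R−d)/(u−d) = (1.08−0.72)/(1.15−0.72) = 0.8372.
Terminal payoffs: V(1,0)=5.9000, V(1,1)=34.5200
Node (0,0) S=94.0000: V=(p*·34.5200+(1−p*)·5.9000)/1.08=27.6490; Δ=(34.5200−5.9000)/(108.1000−67.6800)=0.7081; B=V−Δ·S=-38.9091
The time-0 hedge costs 27.6490, which is the no-arbitrage price.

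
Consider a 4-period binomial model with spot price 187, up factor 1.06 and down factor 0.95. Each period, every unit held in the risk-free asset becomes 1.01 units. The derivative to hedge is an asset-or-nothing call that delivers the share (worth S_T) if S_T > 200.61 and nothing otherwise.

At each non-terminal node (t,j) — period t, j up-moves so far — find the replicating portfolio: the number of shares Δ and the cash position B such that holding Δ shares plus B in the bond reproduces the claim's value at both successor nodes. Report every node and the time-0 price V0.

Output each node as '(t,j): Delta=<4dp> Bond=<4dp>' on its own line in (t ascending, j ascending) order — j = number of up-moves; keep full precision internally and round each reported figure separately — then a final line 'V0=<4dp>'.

Under the risk-neutral measure, an up-move has probability p* = (R−d)/(u−d) = 0.5455 and values discount at R = 1.01.
Payoff layer (t=4): V(4,0)=0.0000, V(4,1)=0.0000, V(4,2)=0.0000, V(4,3)=211.5840, V(4,4)=236.0832
(3,0): S=160.3291. Δ = (V_up−V_dn)/(S_up−S_dn) = (0.0000−0.0000)/(169.9489−152.3127) = 0.0000. V = [p*·0.0000 + (1−p*)·0.0000]/1.01 = 0.0000. B = V − Δ·S = 0.0000.
(3,1): S=178.8936. Δ = (V_up−V_dn)/(S_up−S_dn) = (0.0000−0.0000)/(189.6272−169.9489) = 0.0000. V = [p*·0.0000 + (1−p*)·0.0000]/1.01 = 0.0000. B = V − Δ·S = 0.0000.
(3,2): S=199.6075. Δ = (V_up−V_dn)/(S_up−S_dn) = (211.5840−0.0000)/(211.5840−189.6272) = 9.6364. V = [p*·211.5840 + (1−p*)·0.0000]/1.01 = 114.2668. B = V − Δ·S = -1809.2241.
(3,3): S=222.7200. Δ = (V_up−V_dn)/(S_up−S_dn) = (236.0832−211.5840)/(236.0832−211.5840) = 1.0000. V = [p*·236.0832 + (1−p*)·211.5840]/1.01 = 222.7200. B = V − Δ·S = 0.0000.
(2,0): S=168.7675. Δ = (V_up−V_dn)/(S_up−S_dn) = (0.0000−0.0000)/(178.8936−160.3291) = 0.0000. V = [p*·0.0000 + (1−p*)·0.0000]/1.01 = 0.0000. B = V − Δ·S = 0.0000.
(2,1): S=188.3090. Δ = (V_up−V_dn)/(S_up−S_dn) = (114.2668−0.0000)/(199.6075−178.8935) = 5.5164. V = [p*·114.2668 + (1−p*)·0.0000]/1.01 = 61.7102. B = V − Δ·S = -977.0787.
(2,2): S=210.1132. Δ = (V_up−V_dn)/(S_up−S_dn) = (222.7200−114.2668)/(222.7200−199.6075) = 4.6924. V = [p*·222.7200 + (1−p*)·114.2668]/1.01 = 171.7060. B = V − Δ·S = -814.2322.
(1,0): S=177.6500. Δ = (V_up−V_dn)/(S_up−S_dn) = (61.7102−0.0000)/(188.3090−168.7675) = 3.1579. V = [p*·61.7102 + (1−p*)·0.0000]/1.01 = 33.3269. B = V − Δ·S = -527.6753.
(1,1): S=198.2200. Δ = (V_up−V_dn)/(S_up−S_dn) = (171.7060−61.7102)/(210.1132−188.3090) = 5.0447. V = [p*·171.7060 + (1−p*)·61.7102]/1.01 = 120.5029. B = V − Δ·S = -879.4588.
(0,0): S=187.0000. Δ = (V_up−V_dn)/(S_up−S_dn) = (120.5029−33.3269)/(198.2200−177.6500) = 4.2380. V = [p*·120.5029 + (1−p*)·33.3269]/1.01 = 80.0767. B = V − Δ·S = -712.4329.
Check: Δ(0,0)·S0 + B(0,0) = 80.0767 = V0.

(0,0): Delta=4.2380 Bond=-712.4329
(1,0): Delta=3.1579 Bond=-527.6753
(1,1): Delta=5.0447 Bond=-879.4588
(2,0): Delta=0.0000 Bond=0.0000
(2,1): Delta=5.5164 Bond=-977.0787
(2,2): Delta=4.6924 Bond=-814.2322
(3,0): Delta=0.0000 Bond=0.0000
(3,1): Delta=0.0000 Bond=0.0000
(3,2): Delta=9.6364 Bond=-1809.2241
(3,3): Delta=1.0000 Bond=0.0000
V0=80.0767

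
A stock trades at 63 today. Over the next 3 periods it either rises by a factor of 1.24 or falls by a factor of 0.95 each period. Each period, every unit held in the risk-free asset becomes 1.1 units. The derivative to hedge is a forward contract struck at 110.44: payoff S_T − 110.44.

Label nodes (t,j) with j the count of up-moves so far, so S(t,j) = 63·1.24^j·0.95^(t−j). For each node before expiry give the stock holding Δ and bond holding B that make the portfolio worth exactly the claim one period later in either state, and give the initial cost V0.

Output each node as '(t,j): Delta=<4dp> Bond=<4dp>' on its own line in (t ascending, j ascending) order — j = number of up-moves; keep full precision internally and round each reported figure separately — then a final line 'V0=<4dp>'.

The replicating-portfolio and risk-neutral prices coincide; use p* = (1.1−0.95)/(1.24−0.95) = 0.5172 for the latter.
Terminal payoffs: V(3,0)=-56.4254, V(3,1)=-39.9367, V(3,2)=-18.4146, V(3,3)=9.6773
Node (2,0) S=56.8575: V=(p*·-39.9367+(1−p*)·-56.4254)/1.1=-43.5425; Δ=(-39.9367−-56.4254)/(70.5033−54.0146)=1.0000; B=V−Δ·S=-100.4000
Node (2,1) S=74.2140: V=(p*·-18.4146+(1−p*)·-39.9367)/1.1=-26.1860; Δ=(-18.4146−-39.9367)/(92.0254−70.5033)=1.0000; B=V−Δ·S=-100.4000
Node (2,2) S=96.8688: V=(p*·9.6773+(1−p*)·-18.4146)/1.1=-3.5312; Δ=(9.6773−-18.4146)/(120.1173−92.0254)=1.0000; B=V−Δ·S=-100.4000
Node (1,0) S=59.8500: V=(p*·-26.1860+(1−p*)·-43.5425)/1.1=-31.4227; Δ=(-26.1860−-43.5425)/(74.2140−56.8575)=1.0000; B=V−Δ·S=-91.2727
Node (1,1) S=78.1200: V=(p*·-3.5312+(1−p*)·-26.1860)/1.1=-13.1527; Δ=(-3.5312−-26.1860)/(96.8688−74.2140)=1.0000; B=V−Δ·S=-91.2727
Node (0,0) S=63.0000: V=(p*·-13.1527+(1−p*)·-31.4227)/1.1=-19.9752; Δ=(-13.1527−-31.4227)/(78.1200−59.8500)=1.0000; B=V−Δ·S=-82.9752
Each (Δ,B) replicates both successor values, so the strategy is self-financing and V0 is arbitrage-free.

(0,0): Delta=1.0000 Bond=-82.9752
(1,0): Delta=1.0000 Bond=-91.2727
(1,1): Delta=1.0000 Bond=-91.2727
(2,0): Delta=1.0000 Bond=-100.4000
(2,1): Delta=1.0000 Bond=-100.4000
(2,2): Delta=1.0000 Bond=-100.4000
V0=-19.9752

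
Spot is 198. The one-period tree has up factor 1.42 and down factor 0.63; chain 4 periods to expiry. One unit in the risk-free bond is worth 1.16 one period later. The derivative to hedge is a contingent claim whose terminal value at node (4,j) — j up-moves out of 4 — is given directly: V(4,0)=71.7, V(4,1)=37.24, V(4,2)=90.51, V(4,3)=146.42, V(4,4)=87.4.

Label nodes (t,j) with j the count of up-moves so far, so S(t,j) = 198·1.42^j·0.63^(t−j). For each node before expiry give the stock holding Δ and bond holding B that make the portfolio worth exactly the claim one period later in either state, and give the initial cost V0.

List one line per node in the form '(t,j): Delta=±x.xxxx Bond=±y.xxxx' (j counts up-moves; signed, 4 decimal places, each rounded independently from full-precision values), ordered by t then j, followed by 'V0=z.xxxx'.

Risk-neutral probability p* = (R−d)/(u−d) = (1.16−0.63)/(1.42−0.63) = 0.6709.
At expiry t=4: V(4,0)=71.7000, V(4,1)=37.2400, V(4,2)=90.5100, V(4,3)=146.4200, V(4,4)=87.4000
(3,0): S=49.5093. Δ = (V_up−V_dn)/(S_up−S_dn) = (37.2400−71.7000)/(70.3032−31.1909) = -0.8811. V = [p*·37.2400 + (1−p*)·71.7000]/1.16 = 41.8804. B = V − Δ·S = 85.5007.
(3,1): S=111.5924. Δ = (V_up−V_dn)/(S_up−S_dn) = (90.5100−37.2400)/(158.4612−70.3032) = 0.6043. V = [p*·90.5100 + (1−p*)·37.2400]/1.16 = 62.9122. B = V − Δ·S = -4.5182.
(3,2): S=251.5257. Δ = (V_up−V_dn)/(S_up−S_dn) = (146.4200−90.5100)/(357.1665−158.4612) = 0.2814. V = [p*·146.4200 + (1−p*)·90.5100]/1.16 = 110.3614. B = V − Δ·S = 39.5893.
(3,3): S=566.9310. Δ = (V_up−V_dn)/(S_up−S_dn) = (87.4000−146.4200)/(805.0421−357.1665) = -0.1318. V = [p*·87.4000 + (1−p*)·146.4200]/1.16 = 92.0899. B = V − Δ·S = 166.7988.
(2,0): S=78.5862. Δ = (V_up−V_dn)/(S_up−S_dn) = (62.9122−41.8804)/(111.5924−49.5093) = 0.3388. V = [p*·62.9122 + (1−p*)·41.8804]/1.16 = 48.2675. B = V − Δ·S = 21.6450.
(2,1): S=177.1308. Δ = (V_up−V_dn)/(S_up−S_dn) = (110.3614−62.9122)/(251.5257−111.5924) = 0.3391. V = [p*·110.3614 + (1−p*)·62.9122]/1.16 = 81.6769. B = V − Δ·S = 21.6145.
(2,2): S=399.2472. Δ = (V_up−V_dn)/(S_up−S_dn) = (92.0899−110.3614)/(566.9310−251.5257) = -0.0579. V = [p*·92.0899 + (1−p*)·110.3614]/1.16 = 84.5718. B = V − Δ·S = 107.7003.
(1,0): S=124.7400. Δ = (V_up−V_dn)/(S_up−S_dn) = (81.6769−48.2675)/(177.1308−78.5862) = 0.3390. V = [p*·81.6769 + (1−p*)·48.2675]/1.16 = 60.9322. B = V − Δ·S = 18.6419.
(1,1): S=281.1600. Δ = (V_up−V_dn)/(S_up−S_dn) = (84.5718−81.6769)/(399.2472−177.1308) = 0.0130. V = [p*·84.5718 + (1−p*)·81.6769]/1.16 = 72.0854. B = V − Δ·S = 68.4209.
(0,0): S=198.0000. Δ = (V_up−V_dn)/(S_up−S_dn) = (72.0854−60.9322)/(281.1600−124.7400) = 0.0713. V = [p*·72.0854 + (1−p*)·60.9322]/1.16 = 58.9782. B = V − Δ·S = 44.8603.
Check: Δ(0,0)·S0 + B(0,0) = 58.9782 = V0.

(0,0): Delta=0.0713 Bond=44.8603
(1,0): Delta=0.3390 Bond=18.6419
(1,1): Delta=0.0130 Bond=68.4209
(2,0): Delta=0.3388 Bond=21.6450
(2,1): Delta=0.3391 Bond=21.6145
(2,2): Delta=-0.0579 Bond=107.7003
(3,0): Delta=-0.8811 Bond=85.5007
(3,1): Delta=0.6043 Bond=-4.5182
(3,2): Delta=0.2814 Bond=39.5893
(3,3): Delta=-0.1318 Bond=166.7988
V0=58.9782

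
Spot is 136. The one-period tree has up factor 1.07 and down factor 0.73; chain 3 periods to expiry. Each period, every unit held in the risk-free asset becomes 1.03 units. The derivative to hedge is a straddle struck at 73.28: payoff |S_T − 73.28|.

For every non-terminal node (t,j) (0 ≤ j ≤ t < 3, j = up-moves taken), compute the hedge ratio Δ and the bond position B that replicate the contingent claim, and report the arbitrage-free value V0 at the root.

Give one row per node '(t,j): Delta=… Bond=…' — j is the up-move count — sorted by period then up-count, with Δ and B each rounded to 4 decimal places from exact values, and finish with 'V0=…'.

The replicating-portfolio and risk-neutral prices coincide; use p* = (1.03−0.73)/(1.07−0.73) = 0.8824 for the latter.
Payoff layer (t=3): V(3,0)=20.3737, V(3,1)=4.2676, V(3,2)=40.3857, V(3,3)=93.3258
Node (2,0) S=72.4744: V=(p*·4.2676+(1−p*)·20.3737)/1.03=5.9830; Δ=(4.2676−20.3737)/(77.5476−52.9063)=-0.6536; B=V−Δ·S=53.3538
Node (2,1) S=106.2296: V=(p*·40.3857+(1−p*)·4.2676)/1.03=35.0840; Δ=(40.3857−4.2676)/(113.6657−77.5476)=1.0000; B=V−Δ·S=-71.1456
Node (2,2) S=155.7064: V=(p*·93.3258+(1−p*)·40.3857)/1.03=84.5608; Δ=(93.3258−40.3857)/(166.6058−113.6657)=1.0000; B=V−Δ·S=-71.1456
Node (1,0) S=99.2800: V=(p*·35.0840+(1−p*)·5.9830)/1.03=30.7382; Δ=(35.0840−5.9830)/(106.2296−72.4744)=0.8621; B=V−Δ·S=-54.8531
Node (1,1) S=145.5200: V=(p*·84.5608+(1−p*)·35.0840)/1.03=76.4466; Δ=(84.5608−35.0840)/(155.7064−106.2296)=1.0000; B=V−Δ·S=-69.0734
Node (0,0) S=136.0000: V=(p*·76.4466+(1−p*)·30.7382)/1.03=68.9991; Δ=(76.4466−30.7382)/(145.5200−99.2800)=0.9885; B=V−Δ·S=-65.4373
The time-0 hedge costs 68.9991, which is the no-arbitrage price.

(0,0): Delta=0.9885 Bond=-65.4373
(1,0): Delta=0.8621 Bond=-54.8531
(1,1): Delta=1.0000 Bond=-69.0734
(2,0): Delta=-0.6536 Bond=53.3538
(2,1): Delta=1.0000 Bond=-71.1456
(2,2): Delta=1.0000 Bond=-71.1456
V0=68.9991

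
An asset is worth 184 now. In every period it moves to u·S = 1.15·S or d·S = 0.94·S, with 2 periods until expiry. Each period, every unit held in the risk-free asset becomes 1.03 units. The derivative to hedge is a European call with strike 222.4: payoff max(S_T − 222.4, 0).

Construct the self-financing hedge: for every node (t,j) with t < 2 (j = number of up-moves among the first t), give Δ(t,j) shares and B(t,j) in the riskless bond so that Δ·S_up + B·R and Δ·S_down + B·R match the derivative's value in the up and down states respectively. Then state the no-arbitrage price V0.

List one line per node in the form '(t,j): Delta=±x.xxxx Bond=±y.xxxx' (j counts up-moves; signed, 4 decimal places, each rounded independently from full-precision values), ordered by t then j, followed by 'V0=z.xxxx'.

(0,0): Delta=0.2255 Bond=-37.8647
(1,0): Delta=0.0000 Bond=0.0000
(1,1): Delta=0.4712 Bond=-91.0014
V0=3.6253

No-arbitrage ⇒ martingale measure with p* = (R−d)/(u−d) = 0.4286.
Terminal values V(2,·): V(2,0)=0.0000, V(2,1)=0.0000, V(2,2)=20.9400
  t=1,j=0: stock 172.9600 → up 198.9040 (V=0.0000), down 162.5824 (V=0.0000). Price 0.0000; hedge Δ=0.0000, bond B=0.0000.
  t=1,j=1: stock 211.6000 → up 243.3400 (V=20.9400), down 198.9040 (V=0.0000). Price 8.7129; hedge Δ=0.4712, bond B=-91.0014.
  t=0,j=0: stock 184.0000 → up 211.6000 (V=8.7129), down 172.9600 (V=0.0000). Price 3.6253; hedge Δ=0.2255, bond B=-37.8647.
Self-financing check: at every node Δ·S+B equals the discounted successor values.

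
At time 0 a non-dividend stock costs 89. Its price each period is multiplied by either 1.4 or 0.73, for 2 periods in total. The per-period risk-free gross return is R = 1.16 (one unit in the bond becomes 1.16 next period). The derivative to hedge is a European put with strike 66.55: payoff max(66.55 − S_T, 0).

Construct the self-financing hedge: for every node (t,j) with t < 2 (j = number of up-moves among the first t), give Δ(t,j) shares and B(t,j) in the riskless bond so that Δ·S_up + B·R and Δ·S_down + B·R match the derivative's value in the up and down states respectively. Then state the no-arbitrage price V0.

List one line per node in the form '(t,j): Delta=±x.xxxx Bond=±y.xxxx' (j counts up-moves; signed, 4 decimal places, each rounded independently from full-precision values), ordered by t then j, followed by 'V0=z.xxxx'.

(0,0): Delta=-0.0990 Bond=10.6366
(1,0): Delta=-0.4393 Bond=34.4450
(1,1): Delta=0.0000 Bond=0.0000
V0=1.8234

Under the risk-neutral measure, an up-move has probability p* = (R−d)/(u−d) = 0.6418 and values discount at R = 1.16.
Terminal payoffs: V(2,0)=19.1219, V(2,1)=0.0000, V(2,2)=0.0000
Node (1,0) S=64.9700: V=(p*·0.0000+(1−p*)·19.1219)/1.16=5.9049; Δ=(0.0000−19.1219)/(90.9580−47.4281)=-0.4393; B=V−Δ·S=34.4450
Node (1,1) S=124.6000: V=(p*·0.0000+(1−p*)·0.0000)/1.16=0.0000; Δ=(0.0000−0.0000)/(174.4400−90.9580)=0.0000; B=V−Δ·S=0.0000
Node (0,0) S=89.0000: V=(p*·0.0000+(1−p*)·5.9049)/1.16=1.8234; Δ=(0.0000−5.9049)/(124.6000−64.9700)=-0.0990; B=V−Δ·S=10.6366
The time-0 hedge costs 1.8234, which is the no-arbitrage price.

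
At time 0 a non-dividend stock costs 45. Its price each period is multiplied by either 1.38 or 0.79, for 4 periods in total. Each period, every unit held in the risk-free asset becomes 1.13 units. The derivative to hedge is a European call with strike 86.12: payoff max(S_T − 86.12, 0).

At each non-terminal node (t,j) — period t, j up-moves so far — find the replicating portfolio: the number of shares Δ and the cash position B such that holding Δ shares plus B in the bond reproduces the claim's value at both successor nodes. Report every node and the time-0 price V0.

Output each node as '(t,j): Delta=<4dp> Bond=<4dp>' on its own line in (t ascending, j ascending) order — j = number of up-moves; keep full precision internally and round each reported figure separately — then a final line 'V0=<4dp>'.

Under the risk-neutral measure, an up-move has probability p* = (R−d)/(u−d) = 0.5763 and values discount at R = 1.13.
At expiry t=4: V(4,0)=0.0000, V(4,1)=0.0000, V(4,2)=0.0000, V(4,3)=7.3080, V(4,4)=77.0833
(3,0): S=22.1868. Δ = (V_up−V_dn)/(S_up−S_dn) = (0.0000−0.0000)/(30.6177−17.5275) = 0.0000. V = [p*·0.0000 + (1−p*)·0.0000]/1.13 = 0.0000. B = V − Δ·S = 0.0000.
(3,1): S=38.7566. Δ = (V_up−V_dn)/(S_up−S_dn) = (0.0000−0.0000)/(53.4841−30.6177) = 0.0000. V = [p*·0.0000 + (1−p*)·0.0000]/1.13 = 0.0000. B = V − Δ·S = 0.0000.
(3,2): S=67.7014. Δ = (V_up−V_dn)/(S_up−S_dn) = (7.3080−0.0000)/(93.4280−53.4841) = 0.1830. V = [p*·7.3080 + (1−p*)·0.0000]/1.13 = 3.7269. B = V − Δ·S = -8.6595.
(3,3): S=118.2632. Δ = (V_up−V_dn)/(S_up−S_dn) = (77.0833−7.3080)/(163.2033−93.4280) = 1.0000. V = [p*·77.0833 + (1−p*)·7.3080]/1.13 = 42.0509. B = V − Δ·S = -76.2124.
(2,0): S=28.0845. Δ = (V_up−V_dn)/(S_up−S_dn) = (0.0000−0.0000)/(38.7566−22.1868) = 0.0000. V = [p*·0.0000 + (1−p*)·0.0000]/1.13 = 0.0000. B = V − Δ·S = 0.0000.
(2,1): S=49.0590. Δ = (V_up−V_dn)/(S_up−S_dn) = (3.7269−0.0000)/(67.7014−38.7566) = 0.1288. V = [p*·3.7269 + (1−p*)·0.0000]/1.13 = 1.9006. B = V − Δ·S = -4.4161.
(2,2): S=85.6980. Δ = (V_up−V_dn)/(S_up−S_dn) = (42.0509−3.7269)/(118.2632−67.7014) = 0.7580. V = [p*·42.0509 + (1−p*)·3.7269]/1.13 = 22.8424. B = V − Δ·S = -42.1135.
(1,0): S=35.5500. Δ = (V_up−V_dn)/(S_up−S_dn) = (1.9006−0.0000)/(49.0590−28.0845) = 0.0906. V = [p*·1.9006 + (1−p*)·0.0000]/1.13 = 0.9693. B = V − Δ·S = -2.2521.
(1,1): S=62.1000. Δ = (V_up−V_dn)/(S_up−S_dn) = (22.8424−1.9006)/(85.6980−49.0590) = 0.5716. V = [p*·22.8424 + (1−p*)·1.9006]/1.13 = 12.3617. B = V − Δ·S = -23.1328.
(0,0): S=45.0000. Δ = (V_up−V_dn)/(S_up−S_dn) = (12.3617−0.9693)/(62.1000−35.5500) = 0.4291. V = [p*·12.3617 + (1−p*)·0.9693]/1.13 = 6.6676. B = V − Δ·S = -12.6416.
Self-financing check: at every node Δ·S+B equals the discounted successor values.

(0,0): Delta=0.4291 Bond=-12.6416
(1,0): Delta=0.0906 Bond=-2.2521
(1,1): Delta=0.5716 Bond=-23.1328
(2,0): Delta=0.0000 Bond=0.0000
(2,1): Delta=0.1288 Bond=-4.4161
(2,2): Delta=0.7580 Bond=-42.1135
(3,0): Delta=0.0000 Bond=0.0000
(3,1): Delta=0.0000 Bond=0.0000
(3,2): Delta=0.1830 Bond=-8.6595
(3,3): Delta=1.0000 Bond=-76.2124
V0=6.6676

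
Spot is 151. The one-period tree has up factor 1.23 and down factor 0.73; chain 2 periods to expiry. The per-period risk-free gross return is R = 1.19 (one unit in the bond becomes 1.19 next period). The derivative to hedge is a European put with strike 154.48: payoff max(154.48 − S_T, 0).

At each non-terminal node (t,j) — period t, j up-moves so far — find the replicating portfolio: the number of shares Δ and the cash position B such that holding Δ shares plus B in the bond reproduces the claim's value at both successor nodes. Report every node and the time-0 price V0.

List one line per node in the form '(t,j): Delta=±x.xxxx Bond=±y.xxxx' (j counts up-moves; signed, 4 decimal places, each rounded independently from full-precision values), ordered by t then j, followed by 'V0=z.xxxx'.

(0,0): Delta=-0.2426 Bond=38.9283
(1,0): Delta=-1.0000 Bond=129.8151
(1,1): Delta=-0.2035 Bond=39.0646
V0=2.2988

No-arbitrage ⇒ martingale measure with p* = (R−d)/(u−d) = 0.9200.
Terminal values V(2,·): V(2,0)=74.0121, V(2,1)=18.8971, V(2,2)=0.0000
(1,0): S=110.2300. Δ = (V_up−V_dn)/(S_up−S_dn) = (18.8971−74.0121)/(135.5829−80.4679) = -1.0000. V = [p*·18.8971 + (1−p*)·74.0121]/1.19 = 19.5851. B = V − Δ·S = 129.8151.
(1,1): S=185.7300. Δ = (V_up−V_dn)/(S_up−S_dn) = (0.0000−18.8971)/(228.4479−135.5829) = -0.2035. V = [p*·0.0000 + (1−p*)·18.8971]/1.19 = 1.2704. B = V − Δ·S = 39.0646.
(0,0): S=151.0000. Δ = (V_up−V_dn)/(S_up−S_dn) = (1.2704−19.5851)/(185.7300−110.2300) = -0.2426. V = [p*·1.2704 + (1−p*)·19.5851]/1.19 = 2.2988. B = V − Δ·S = 38.9283.
Self-financing check: at every node Δ·S+B equals the discounted successor values.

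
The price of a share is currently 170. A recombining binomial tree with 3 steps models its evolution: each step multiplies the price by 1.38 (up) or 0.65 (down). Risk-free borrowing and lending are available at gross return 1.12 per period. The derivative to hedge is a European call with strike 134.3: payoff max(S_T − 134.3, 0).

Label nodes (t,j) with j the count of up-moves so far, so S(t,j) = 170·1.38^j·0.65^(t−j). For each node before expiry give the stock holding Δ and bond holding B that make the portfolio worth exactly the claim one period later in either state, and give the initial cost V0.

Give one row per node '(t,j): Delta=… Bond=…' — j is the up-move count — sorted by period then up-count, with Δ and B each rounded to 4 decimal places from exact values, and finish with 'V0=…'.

Since d<R<u, set p* = (R−d)/(u−d) = 0.6438; price each node as the discounted p*-expectation of its children.
At expiry t=3: V(3,0)=0.0000, V(3,1)=0.0000, V(3,2)=76.1362, V(3,3)=312.4722
  t=2,j=0: stock 71.8250 → up 99.1185 (V=0.0000), down 46.6863 (V=0.0000). Price 0.0000; hedge Δ=0.0000, bond B=0.0000.
  t=2,j=1: stock 152.4900 → up 210.4362 (V=76.1362), down 99.1185 (V=0.0000). Price 43.7671; hedge Δ=0.6840, bond B=-60.5290.
  t=2,j=2: stock 323.7480 → up 446.7722 (V=312.4722), down 210.4362 (V=76.1362). Price 203.8373; hedge Δ=1.0000, bond B=-119.9107.
  t=1,j=0: stock 110.5000 → up 152.4900 (V=43.7671), down 71.8250 (V=0.0000). Price 25.1597; hedge Δ=0.5426, bond B=-34.7953.
  t=1,j=1: stock 234.6000 → up 323.7480 (V=203.8373), down 152.4900 (V=43.7671). Price 131.0946; hedge Δ=0.9347, bond B=-88.1795.
  t=0,j=0: stock 170.0000 → up 234.6000 (V=131.0946), down 110.5000 (V=25.1597). Price 83.3611; hedge Δ=0.8536, bond B=-61.7553.
Each (Δ,B) replicates both successor values, so the strategy is self-financing and V0 is arbitrage-free.

(0,0): Delta=0.8536 Bond=-61.7553
(1,0): Delta=0.5426 Bond=-34.7953
(1,1): Delta=0.9347 Bond=-88.1795
(2,0): Delta=0.0000 Bond=0.0000
(2,1): Delta=0.6840 Bond=-60.5290
(2,2): Delta=1.0000 Bond=-119.9107
V0=83.3611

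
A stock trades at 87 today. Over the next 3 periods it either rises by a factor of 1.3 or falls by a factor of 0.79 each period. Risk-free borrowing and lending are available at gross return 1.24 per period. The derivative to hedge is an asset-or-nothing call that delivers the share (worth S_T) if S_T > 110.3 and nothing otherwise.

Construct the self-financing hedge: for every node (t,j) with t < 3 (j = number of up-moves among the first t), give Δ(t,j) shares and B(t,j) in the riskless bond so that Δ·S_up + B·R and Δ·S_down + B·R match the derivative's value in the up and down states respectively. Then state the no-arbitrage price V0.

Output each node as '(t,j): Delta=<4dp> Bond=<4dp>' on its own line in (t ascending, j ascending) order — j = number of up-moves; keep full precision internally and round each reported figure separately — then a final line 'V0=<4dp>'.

(0,0): Delta=1.2092 Bond=-19.5920
(1,0): Delta=2.3580 Bond=-103.2497
(1,1): Delta=1.1161 Bond=-13.7666
(2,0): Delta=0.0000 Bond=0.0000
(2,1): Delta=2.5490 Bond=-145.1003
(2,2): Delta=1.0000 Bond=0.0000
V0=85.6070

No-arbitrage ⇒ martingale measure with p* = (R−d)/(u−d) = 0.8824.
Terminal values V(3,·): V(3,0)=0.0000, V(3,1)=0.0000, V(3,2)=116.1537, V(3,3)=191.1390
(2,0): S=54.2967. Δ = (V_up−V_dn)/(S_up−S_dn) = (0.0000−0.0000)/(70.5857−42.8944) = 0.0000. V = [p*·0.0000 + (1−p*)·0.0000]/1.24 = 0.0000. B = V − Δ·S = 0.0000.
(2,1): S=89.3490. Δ = (V_up−V_dn)/(S_up−S_dn) = (116.1537−0.0000)/(116.1537−70.5857) = 2.5490. V = [p*·116.1537 + (1−p*)·0.0000]/1.24 = 82.6521. B = V − Δ·S = -145.1003.
(2,2): S=147.0300. Δ = (V_up−V_dn)/(S_up−S_dn) = (191.1390−116.1537)/(191.1390−116.1537) = 1.0000. V = [p*·191.1390 + (1−p*)·116.1537]/1.24 = 147.0300. B = V − Δ·S = 0.0000.
(1,0): S=68.7300. Δ = (V_up−V_dn)/(S_up−S_dn) = (82.6521−0.0000)/(89.3490−54.2967) = 2.3580. V = [p*·82.6521 + (1−p*)·0.0000]/1.24 = 58.8131. B = V − Δ·S = -103.2497.
(1,1): S=113.1000. Δ = (V_up−V_dn)/(S_up−S_dn) = (147.0300−82.6521)/(147.0300−89.3490) = 1.1161. V = [p*·147.0300 + (1−p*)·82.6521]/1.24 = 112.4646. B = V − Δ·S = -13.7666.
(0,0): S=87.0000. Δ = (V_up−V_dn)/(S_up−S_dn) = (112.4646−58.8131)/(113.1000−68.7300) = 1.2092. V = [p*·112.4646 + (1−p*)·58.8131]/1.24 = 85.6070. B = V − Δ·S = -19.5920.
The time-0 hedge costs 85.6070, which is the no-arbitrage price.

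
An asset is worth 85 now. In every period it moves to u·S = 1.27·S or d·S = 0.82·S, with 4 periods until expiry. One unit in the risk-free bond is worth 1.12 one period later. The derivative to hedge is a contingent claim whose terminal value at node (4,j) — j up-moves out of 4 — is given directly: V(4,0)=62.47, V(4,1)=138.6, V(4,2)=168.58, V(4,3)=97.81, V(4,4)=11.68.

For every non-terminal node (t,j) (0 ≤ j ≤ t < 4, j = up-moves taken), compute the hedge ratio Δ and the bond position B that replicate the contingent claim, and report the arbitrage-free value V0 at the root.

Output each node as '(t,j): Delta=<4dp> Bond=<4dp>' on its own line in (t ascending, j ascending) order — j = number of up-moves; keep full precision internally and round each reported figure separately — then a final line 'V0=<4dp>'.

The replicating-portfolio and risk-neutral prices coincide; use p* = (1.12−0.82)/(1.27−0.82) = 0.6667 for the latter.
Terminal values V(4,·): V(4,0)=62.4700, V(4,1)=138.6000, V(4,2)=168.5800, V(4,3)=97.8100, V(4,4)=11.6800
Node (3,0) S=46.8663: V=(p*·138.6000+(1−p*)·62.4700)/1.12=101.0923; Δ=(138.6000−62.4700)/(59.5202−38.4303)=3.6098; B=V−Δ·S=-68.0855
Node (3,1) S=72.5856: V=(p*·168.5800+(1−p*)·138.6000)/1.12=141.5952; Δ=(168.5800−138.6000)/(92.1837−59.5202)=0.9178; B=V−Δ·S=74.9730
Node (3,2) S=112.4191: V=(p*·97.8100+(1−p*)·168.5800)/1.12=108.3929; Δ=(97.8100−168.5800)/(142.7723−92.1837)=-1.3989; B=V−Δ·S=265.6595
Node (3,3) S=174.1126: V=(p*·11.6800+(1−p*)·97.8100)/1.12=36.0625; Δ=(11.6800−97.8100)/(221.1229−142.7723)=-1.0993; B=V−Δ·S=227.4625
Node (2,0) S=57.1540: V=(p*·141.5952+(1−p*)·101.0923)/1.12=114.3699; Δ=(141.5952−101.0923)/(72.5856−46.8663)=1.5748; B=V−Δ·S=24.3632
Node (2,1) S=88.5190: V=(p*·108.3929+(1−p*)·141.5952)/1.12=106.6610; Δ=(108.3929−141.5952)/(112.4191−72.5856)=-0.8335; B=V−Δ·S=180.4441
Node (2,2) S=137.0965: V=(p*·36.0625+(1−p*)·108.3929)/1.12=53.7256; Δ=(36.0625−108.3929)/(174.1126−112.4191)=-1.1724; B=V−Δ·S=214.4597
Node (1,0) S=69.7000: V=(p*·106.6610+(1−p*)·114.3699)/1.12=97.5273; Δ=(106.6610−114.3699)/(88.5190−57.1540)=-0.2458; B=V−Δ·S=114.6581
Node (1,1) S=107.9500: V=(p*·53.7256+(1−p*)·106.6610)/1.12=63.7238; Δ=(53.7256−106.6610)/(137.0965−88.5190)=-1.0897; B=V−Δ·S=181.3582
Node (0,0) S=85.0000: V=(p*·63.7238+(1−p*)·97.5273)/1.12=66.9569; Δ=(63.7238−97.5273)/(107.9500−69.7000)=-0.8838; B=V−Δ·S=142.0757
Self-financing check: at every node Δ·S+B equals the discounted successor values.

(0,0): Delta=-0.8838 Bond=142.0757
(1,0): Delta=-0.2458 Bond=114.6581
(1,1): Delta=-1.0897 Bond=181.3582
(2,0): Delta=1.5748 Bond=24.3632
(2,1): Delta=-0.8335 Bond=180.4441
(2,2): Delta=-1.1724 Bond=214.4597
(3,0): Delta=3.6098 Bond=-68.0855
(3,1): Delta=0.9178 Bond=74.9730
(3,2): Delta=-1.3989 Bond=265.6595
(3,3): Delta=-1.0993 Bond=227.4625
V0=66.9569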